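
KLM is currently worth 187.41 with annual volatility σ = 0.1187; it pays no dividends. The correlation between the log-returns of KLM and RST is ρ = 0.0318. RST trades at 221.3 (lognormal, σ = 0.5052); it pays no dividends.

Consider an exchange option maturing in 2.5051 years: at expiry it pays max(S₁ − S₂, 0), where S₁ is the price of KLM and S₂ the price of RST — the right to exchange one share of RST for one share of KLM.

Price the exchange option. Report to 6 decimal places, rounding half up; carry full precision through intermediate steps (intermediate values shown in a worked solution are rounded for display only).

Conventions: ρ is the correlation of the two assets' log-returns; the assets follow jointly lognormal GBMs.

exchange price = 49.008154

σ_eff = √(σ₁² + σ₂² − 2ρσ₁σ₂) = √(0.1187² + 0.5052² − 2·0.0318·0.1187·0.5052) = 0.515270
d₁ = (ln(S₁/S₂) + (q₂ − q₁ + σ_eff²/2)T) / (σ_eff√T) = (ln(187.41/221.3) + (0.0 − 0.0 + 0.132751)·2.5051) / 0.815543 = 0.203956
d₂ = d₁ − σ_eff√T = 0.203956 − 0.815543 = -0.611587
N(d₁) = 0.580806,  N(d₂) = 0.270405
V = S₁·e^{−q₁T}·N(d₁) − S₂·e^{−q₂T}·N(d₂) = 108.848868 − 59.840715 = 49.008154
Key observation: pricing in RST-units makes this a unit-strike call on the ratio S₁/S₂ — the risk-free rate cancels and cannot affect the value.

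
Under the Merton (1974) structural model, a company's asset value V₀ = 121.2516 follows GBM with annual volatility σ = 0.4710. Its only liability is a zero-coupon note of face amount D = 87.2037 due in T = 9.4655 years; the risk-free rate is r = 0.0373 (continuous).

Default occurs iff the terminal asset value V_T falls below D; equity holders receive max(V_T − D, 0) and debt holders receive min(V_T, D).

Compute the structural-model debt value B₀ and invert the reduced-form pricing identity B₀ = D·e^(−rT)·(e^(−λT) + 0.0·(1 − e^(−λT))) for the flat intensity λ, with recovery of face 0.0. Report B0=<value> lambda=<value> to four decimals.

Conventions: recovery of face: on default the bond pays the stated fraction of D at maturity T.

Apply the equity-as-call identities (strike 87.2037, horizon 9.4655 years):
d₁ = [ln(V₀/D) + (r + σ²/2)T] / (σ√T)
   = [ln(121.2516/87.2037) + (0.0373 + 0.5·0.4710²)·9.4655] / (0.4710·√9.4655)
   = [0.329621 + 1.402981] / 1.449081 = 1.195656
d₂ = d₁ − σ√T = 1.195656 − 1.449081 = -0.253425
N(d₁) = 0.884085,  N(d₂) = 0.399970,  e^(−rT) = 0.702533
E₀ = V₀·N(d₁) − D·e^(−rT)·N(d₂)
   = 121.2516·0.884085 − 87.2037·0.702533·0.399970 = 82.693131
B₀ = V₀ − E₀ = 121.2516 − 82.693131 = 38.558469
e^(−λT) = (B₀·e^(rT)/D − 0)/(1 − 0) = (38.5585·1.423421/87.2037 − 0)/1 = 0.62938820
λ = −ln(0.62938820)/9.4655 = 0.048915

B0=38.5585 lambda=0.0489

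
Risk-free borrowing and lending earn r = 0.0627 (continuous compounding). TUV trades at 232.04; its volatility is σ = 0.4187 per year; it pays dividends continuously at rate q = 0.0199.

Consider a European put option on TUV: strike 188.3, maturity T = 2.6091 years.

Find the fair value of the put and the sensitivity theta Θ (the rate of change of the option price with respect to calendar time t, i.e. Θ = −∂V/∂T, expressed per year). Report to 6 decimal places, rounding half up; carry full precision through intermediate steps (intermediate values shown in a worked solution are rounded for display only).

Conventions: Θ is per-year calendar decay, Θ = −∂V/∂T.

σ√T = 0.4187·√2.6091 = 0.676314
d₁ = (ln(S/K) + (r−q+σ²/2)T) / (σ√T) = (ln(232.04/188.3) + (0.0627−0.0199+0.4187²/2)·2.6091) / 0.676314 = (0.208873 + 0.340370) / 0.676314 = 0.812113
d₂ = d₁ − σ√T = 0.812113 − 0.676314 = 0.135799
e^{−rT} = 0.849090
e^{−qT} = 0.949404
N(−d₁) = 0.208364,  N(−d₂) = 0.445990
Put price V = K·e^{−rT}·N(−d₂) − S·e^{−qT}·N(−d₁) = 71.306506 − 45.902408 = 25.404099
φ(d₁) = (1/√(2π))·e^{−d₁²/2} = 0.286877
Θ = −S·e^{−qT}·φ(d₁)·σ/(2√T) − q·S·e^{−qT}·N(−d₁) + r·K·e^{−rT}·N(−d₂) = −8.191002 − 0.913458 + 4.470918 = -4.633542

price = 25.404099
Θ = -4.633542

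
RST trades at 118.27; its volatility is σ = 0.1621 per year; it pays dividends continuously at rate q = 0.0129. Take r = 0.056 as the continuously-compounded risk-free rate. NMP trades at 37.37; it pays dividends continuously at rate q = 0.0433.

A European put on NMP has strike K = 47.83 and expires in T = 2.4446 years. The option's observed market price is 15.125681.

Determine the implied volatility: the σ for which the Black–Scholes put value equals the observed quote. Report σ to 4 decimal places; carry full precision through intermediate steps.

sigma = 0.4624

At σ = 0.4624 the Black–Scholes value reproduces the quote:
σ√T = 0.4624·√2.4446 = 0.722972
d₁ = (ln(S/K) + (r−q+σ²/2)T) / (σ√T) = (ln(37.37/47.83) + (0.056−0.0433+0.4624²/2)·2.4446) / 0.722972 = (-0.246785 + 0.292391) / 0.722972 = 0.063081
d₂ = d₁ − σ√T = 0.063081 − 0.722972 = -0.659891
e^{−rT} = 0.872060
e^{−qT} = 0.899559
N(−d₁) = 0.474851,  N(−d₂) = 0.745338
V = K·e^{−rT}·N(−d₂) − S·e^{−qT}·N(−d₁) = 31.088504 − 15.962823 = 15.125681 (the observed quote) — the price is monotone increasing in volatility, hence this σ is the only solution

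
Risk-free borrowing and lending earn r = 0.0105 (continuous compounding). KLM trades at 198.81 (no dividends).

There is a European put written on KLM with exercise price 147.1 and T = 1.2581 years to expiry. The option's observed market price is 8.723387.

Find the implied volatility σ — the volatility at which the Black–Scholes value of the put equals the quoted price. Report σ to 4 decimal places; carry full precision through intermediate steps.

sigma = 0.3648

At σ = 0.3648 the Black–Scholes value reproduces the quote:
σ√T = 0.3648·√1.2581 = 0.409178
d₁ = (ln(S/K) + (r+σ²/2)T) / (σ√T) = (ln(198.81/147.1) + (0.0105+0.3648²/2)·1.2581) / 0.409178 = (0.301237 + 0.096923) / 0.409178 = 0.973073
d₂ = d₁ − σ√T = 0.973073 − 0.409178 = 0.563895
e^{−rT} = 0.986877
N(−d₁) = 0.165258,  N(−d₂) = 0.286413
V = K·e^{−rT}·N(−d₂) − S·N(−d₁) = 41.578408 − 32.855021 = 8.723387 (matching the quote); vega is positive throughout, so no other σ reproduces this price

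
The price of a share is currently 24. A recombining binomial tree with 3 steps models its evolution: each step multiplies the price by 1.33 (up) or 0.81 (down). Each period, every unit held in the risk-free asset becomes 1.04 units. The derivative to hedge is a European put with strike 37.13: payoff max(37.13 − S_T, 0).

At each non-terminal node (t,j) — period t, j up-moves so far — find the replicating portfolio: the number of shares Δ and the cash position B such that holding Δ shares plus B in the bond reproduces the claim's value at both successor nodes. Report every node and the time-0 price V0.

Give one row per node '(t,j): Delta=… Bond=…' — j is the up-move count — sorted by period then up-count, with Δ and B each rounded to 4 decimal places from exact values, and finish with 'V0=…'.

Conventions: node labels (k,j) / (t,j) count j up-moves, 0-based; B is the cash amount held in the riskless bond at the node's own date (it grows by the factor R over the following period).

(0,0): Delta=-0.7198 Bond=27.7708
(1,0): Delta=-1.0000 Bond=34.3288
(1,1): Delta=-0.5046 Bond=22.0135
(2,0): Delta=-1.0000 Bond=35.7019
(2,1): Delta=-1.0000 Bond=35.7019
(2,2): Delta=-0.1242 Bond=6.7449
V0=10.4957

No-arbitrage ⇒ martingale measure with p* = (R−d)/(u−d) = 0.4423.
Expiry values: V(3,0)=24.3754, V(3,1)=16.1873, V(3,2)=2.7426, V(3,3)=0.0000
Node (2,0) S=15.7464: V=(p*·16.1873+(1−p*)·24.3754)/1.04=19.9555; Δ=(16.1873−24.3754)/(20.9427−12.7546)=-1.0000; B=V−Δ·S=35.7019
Node (2,1) S=25.8552: V=(p*·2.7426+(1−p*)·16.1873)/1.04=9.8467; Δ=(2.7426−16.1873)/(34.3874−20.9427)=-1.0000; B=V−Δ·S=35.7019
Node (2,2) S=42.4536: V=(p*·0.0000+(1−p*)·2.7426)/1.04=1.4707; Δ=(0.0000−2.7426)/(56.4633−34.3874)=-0.1242; B=V−Δ·S=6.7449
Node (1,0) S=19.4400: V=(p*·9.8467+(1−p*)·19.9555)/1.04=14.8888; Δ=(9.8467−19.9555)/(25.8552−15.7464)=-1.0000; B=V−Δ·S=34.3288
Node (1,1) S=31.9200: V=(p*·1.4707+(1−p*)·9.8467)/1.04=5.9057; Δ=(1.4707−9.8467)/(42.4536−25.8552)=-0.5046; B=V−Δ·S=22.0135
Node (0,0) S=24.0000: V=(p*·5.9057+(1−p*)·14.8888)/1.04=10.4957; Δ=(5.9057−14.8888)/(31.9200−19.4400)=-0.7198; B=V−Δ·S=27.7708
Check: Δ(0,0)·S0 + B(0,0) = 10.4957 = V0.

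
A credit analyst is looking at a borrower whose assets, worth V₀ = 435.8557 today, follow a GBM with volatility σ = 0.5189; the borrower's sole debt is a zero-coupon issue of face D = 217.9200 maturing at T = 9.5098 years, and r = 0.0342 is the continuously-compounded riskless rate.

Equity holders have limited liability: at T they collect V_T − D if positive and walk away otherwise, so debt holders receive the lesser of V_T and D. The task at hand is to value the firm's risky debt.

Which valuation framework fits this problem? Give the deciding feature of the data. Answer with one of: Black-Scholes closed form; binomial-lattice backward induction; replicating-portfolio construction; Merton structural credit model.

Key observation: with the firm-asset dynamics (V₀ = 435.8557) and a single zero-coupon liability of face 217.9200 given, debt value, spread, and default probability all derive from the option view of the balance sheet.

framework: Merton structural credit model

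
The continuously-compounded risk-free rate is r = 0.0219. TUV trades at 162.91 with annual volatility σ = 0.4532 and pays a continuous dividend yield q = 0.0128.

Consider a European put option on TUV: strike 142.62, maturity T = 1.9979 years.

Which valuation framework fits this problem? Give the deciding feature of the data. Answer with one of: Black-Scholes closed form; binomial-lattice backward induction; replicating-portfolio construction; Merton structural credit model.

framework: Black-Scholes closed form

Key observation: everything needed for the exact continuous-time valuation of the European put on TUV (strike 142.62) is given, and no feature rules the closed form out.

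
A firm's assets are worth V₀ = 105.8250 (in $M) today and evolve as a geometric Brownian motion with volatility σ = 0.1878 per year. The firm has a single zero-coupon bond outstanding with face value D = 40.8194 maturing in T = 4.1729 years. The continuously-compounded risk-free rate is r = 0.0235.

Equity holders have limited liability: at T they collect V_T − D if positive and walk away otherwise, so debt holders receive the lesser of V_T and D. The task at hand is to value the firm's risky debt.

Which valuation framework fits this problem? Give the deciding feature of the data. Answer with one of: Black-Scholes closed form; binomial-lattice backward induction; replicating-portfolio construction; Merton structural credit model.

Key observation: the question is about default risk generated by asset-value dynamics against a debt face of 40.8194 — the structural framework prices exactly that.

framework: Merton structural credit model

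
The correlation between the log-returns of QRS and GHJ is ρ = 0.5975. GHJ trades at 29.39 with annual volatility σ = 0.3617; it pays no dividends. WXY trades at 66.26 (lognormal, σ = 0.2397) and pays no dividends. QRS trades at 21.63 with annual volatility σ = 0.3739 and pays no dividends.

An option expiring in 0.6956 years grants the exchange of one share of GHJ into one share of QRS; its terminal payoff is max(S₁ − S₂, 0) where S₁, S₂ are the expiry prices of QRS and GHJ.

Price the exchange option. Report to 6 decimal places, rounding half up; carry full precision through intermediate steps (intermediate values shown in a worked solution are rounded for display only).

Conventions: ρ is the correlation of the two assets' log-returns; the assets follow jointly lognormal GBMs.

σ_eff = √(σ₁² + σ₂² − 2ρσ₁σ₂) = √(0.3739² + 0.3617² − 2·0.5975·0.3739·0.3617) = 0.330177
d₁ = (ln(S₁/S₂) + (q₂ − q₁ + σ_eff²/2)T) / (σ_eff√T) = (ln(21.63/29.39) + (0.0 − 0.0 + 0.054508)·0.6956) / 0.275376 = -0.975601
d₂ = d₁ − σ_eff√T = -0.975601 − 0.275376 = -1.250977
N(d₁) = 0.164631,  N(d₂) = 0.105471
V = S₁·e^{−q₁T}·N(d₁) − S₂·e^{−q₂T}·N(d₂) = 3.560972 − 3.099806 = 0.461167
Key observation: pricing in GHJ-units makes this a unit-strike call on the ratio S₁/S₂ — the risk-free rate cancels and cannot affect the value.

exchange price = 0.461167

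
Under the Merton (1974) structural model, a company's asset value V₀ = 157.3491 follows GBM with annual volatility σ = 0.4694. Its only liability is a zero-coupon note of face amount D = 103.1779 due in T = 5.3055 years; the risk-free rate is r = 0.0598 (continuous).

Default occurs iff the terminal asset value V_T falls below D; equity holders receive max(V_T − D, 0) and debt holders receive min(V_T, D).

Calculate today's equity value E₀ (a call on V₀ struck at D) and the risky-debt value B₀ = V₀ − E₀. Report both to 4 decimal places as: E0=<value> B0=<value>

Apply the equity-as-call identities (strike 103.1779, horizon 5.3055 years):
d₁ = [ln(V₀/D) + (r + σ²/2)T] / (σ√T)
   = [ln(157.3491/103.1779) + (0.0598 + 0.5·0.4694²)·5.3055] / (0.4694·√5.3055)
   = [0.422012 + 0.901766] / 1.081201 = 1.224360
d₂ = d₁ − σ√T = 1.224360 − 1.081201 = 0.143159
N(d₁) = 0.889592,  N(d₂) = 0.556918,  e^(−rT) = 0.728135
E₀ = V₀·N(d₁) − D·e^(−rT)·N(d₂)
   = 157.3491·0.889592 − 103.1779·0.728135·0.556918 = 98.136654
B₀ = V₀ − E₀ = 157.3491 − 98.136654 = 59.212446

E0=98.1367 B0=59.2124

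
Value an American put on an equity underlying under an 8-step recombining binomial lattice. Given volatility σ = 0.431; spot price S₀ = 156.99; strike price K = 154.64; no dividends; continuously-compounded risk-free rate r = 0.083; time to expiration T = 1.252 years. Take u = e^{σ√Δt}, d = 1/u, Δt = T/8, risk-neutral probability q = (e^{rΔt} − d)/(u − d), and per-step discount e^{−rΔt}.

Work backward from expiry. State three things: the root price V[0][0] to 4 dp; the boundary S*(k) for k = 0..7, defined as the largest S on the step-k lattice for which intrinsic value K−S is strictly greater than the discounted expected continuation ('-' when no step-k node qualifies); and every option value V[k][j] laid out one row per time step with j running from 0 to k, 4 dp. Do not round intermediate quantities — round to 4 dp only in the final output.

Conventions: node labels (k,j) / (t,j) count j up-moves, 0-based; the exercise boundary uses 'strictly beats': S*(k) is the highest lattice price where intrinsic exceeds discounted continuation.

Δt=0.15650  u=1.18590  d=0.84324  q=0.49563  discount=0.98709
step 8 (expiry): payoffs max(K−S,0) = 114.5089 98.2011 75.2664 43.0117 0.0000 0.0000 0.0000 0.0000 0.0000
step 7: (k=7,j=0): S=47.5915, K−S=107.0485, hold=105.0528 ⇒ V=107.0485 exercise | (k=7,j=1): S=66.9310, K−S=87.7090, hold=85.7133 ⇒ V=87.7090 exercise | (k=7,j=2): S=94.1294, K−S=60.5106, hold=58.5149 ⇒ V=60.5106 exercise | (k=7,j=3): S=132.3802, K−S=22.2598, hold=21.4138 ⇒ V=22.2598 exercise | (k=7,j=4): S=186.1748, K−S=0.0000, hold=0.0000 ⇒ V=0.0000 continue | (k=7,j=5): S=261.8296, K−S=0.0000, hold=0.0000 ⇒ V=0.0000 continue | (k=7,j=6): S=368.2278, K−S=0.0000, hold=0.0000 ⇒ V=0.0000 continue | (k=7,j=7): S=517.8625, K−S=0.0000, hold=0.0000 ⇒ V=0.0000 continue  boundary S*=132.3802
step 6: (k=6,j=0): S=56.4389, K−S=98.2011, hold=96.2054 ⇒ V=98.2011 exercise | (k=6,j=1): S=79.3736, K−S=75.2664, hold=73.2707 ⇒ V=75.2664 exercise | (k=6,j=2): S=111.6283, K−S=43.0117, hold=41.0160 ⇒ V=43.0117 exercise | (k=6,j=3): S=156.9900, K−S=0.0000, hold=11.0822 ⇒ V=11.0822 continue | (k=6,j=4): S=220.7851, K−S=0.0000, hold=0.0000 ⇒ V=0.0000 continue | (k=6,j=5): S=310.5043, K−S=0.0000, hold=0.0000 ⇒ V=0.0000 continue | (k=6,j=6): S=436.6822, K−S=0.0000, hold=0.0000 ⇒ V=0.0000 continue  boundary S*=111.6283
step 5: (k=5,j=0): S=66.9310, K−S=87.7090, hold=85.7133 ⇒ V=87.7090 exercise | (k=5,j=1): S=94.1294, K−S=60.5106, hold=58.5149 ⇒ V=60.5106 exercise | (k=5,j=2): S=132.3802, K−S=22.2598, hold=26.8356 ⇒ V=26.8356 continue | (k=5,j=3): S=186.1748, K−S=0.0000, hold=5.5174 ⇒ V=5.5174 continue | (k=5,j=4): S=261.8296, K−S=0.0000, hold=0.0000 ⇒ V=0.0000 continue | (k=5,j=5): S=368.2278, K−S=0.0000, hold=0.0000 ⇒ V=0.0000 continue  boundary S*=94.1294
step 4: (k=4,j=0): S=79.3736, K−S=75.2664, hold=73.2707 ⇒ V=75.2664 exercise | (k=4,j=1): S=111.6283, K−S=43.0117, hold=43.2547 ⇒ V=43.2547 continue | (k=4,j=2): S=156.9900, K−S=0.0000, hold=16.0597 ⇒ V=16.0597 continue | (k=4,j=3): S=220.7851, K−S=0.0000, hold=2.7469 ⇒ V=2.7469 continue | (k=4,j=4): S=310.5043, K−S=0.0000, hold=0.0000 ⇒ V=0.0000 continue  boundary S*=79.3736
step 3: (k=3,j=0): S=94.1294, K−S=60.5106, hold=58.6338 ⇒ V=60.5106 exercise | (k=3,j=1): S=132.3802, K−S=22.2598, hold=29.3917 ⇒ V=29.3917 continue | (k=3,j=2): S=186.1748, K−S=0.0000, hold=9.3393 ⇒ V=9.3393 continue | (k=3,j=3): S=261.8296, K−S=0.0000, hold=1.3676 ⇒ V=1.3676 continue  boundary S*=94.1294
step 2: (k=2,j=0): S=111.6283, K−S=43.0117, hold=44.5052 ⇒ V=44.5052 continue | (k=2,j=1): S=156.9900, K−S=0.0000, hold=19.2020 ⇒ V=19.2020 continue | (k=2,j=2): S=220.7851, K−S=0.0000, hold=5.3187 ⇒ V=5.3187 continue  boundary S*=-
step 1: (k=1,j=0): S=132.3802, K−S=22.2598, hold=31.5516 ⇒ V=31.5516 continue | (k=1,j=1): S=186.1748, K−S=0.0000, hold=12.1620 ⇒ V=12.1620 continue  boundary S*=-
step 0: (k=0,j=0): S=156.9900, K−S=0.0000, hold=21.6584 ⇒ V=21.6584 continue  boundary S*=-

price = 21.6584
boundary = - - - 94.1294 79.3736 94.1294 111.6283 132.3802
tree:
21.6584
31.5516 12.1620
44.5052 19.2020 5.3187
60.5106 29.3917 9.3393 1.3676
75.2664 43.2547 16.0597 2.7469 0.0000
87.7090 60.5106 26.8356 5.5174 0.0000 0.0000
98.2011 75.2664 43.0117 11.0822 0.0000 0.0000 0.0000
107.0485 87.7090 60.5106 22.2598 0.0000 0.0000 0.0000 0.0000
114.5089 98.2011 75.2664 43.0117 0.0000 0.0000 0.0000 0.0000 0.0000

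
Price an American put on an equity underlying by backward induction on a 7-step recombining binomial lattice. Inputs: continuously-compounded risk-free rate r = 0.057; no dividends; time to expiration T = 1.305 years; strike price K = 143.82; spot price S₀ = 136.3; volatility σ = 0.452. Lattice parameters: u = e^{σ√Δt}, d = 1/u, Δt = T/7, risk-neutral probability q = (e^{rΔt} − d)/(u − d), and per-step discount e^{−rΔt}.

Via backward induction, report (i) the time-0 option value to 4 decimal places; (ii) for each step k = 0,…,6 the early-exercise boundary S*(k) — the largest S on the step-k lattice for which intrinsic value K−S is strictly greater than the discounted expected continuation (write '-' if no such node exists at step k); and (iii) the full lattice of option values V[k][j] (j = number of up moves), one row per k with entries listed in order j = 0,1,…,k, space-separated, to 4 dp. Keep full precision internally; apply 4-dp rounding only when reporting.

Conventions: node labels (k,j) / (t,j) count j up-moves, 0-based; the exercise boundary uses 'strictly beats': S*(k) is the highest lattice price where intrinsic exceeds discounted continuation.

Δt=0.18643  u=1.21551  d=0.82270  q=0.47856  discount=0.98943
step 7 (expiry): payoffs max(K−S,0) = 109.0510 92.4502 67.9233 31.6858 0.0000 0.0000 0.0000 0.0000
step 6: (k=6,j=0): S=42.2620, K−S=101.5580, hold=100.0378 ⇒ V=101.5580 exercise | (k=6,j=1): S=62.4403, K−S=81.3797, hold=79.8595 ⇒ V=81.3797 exercise | (k=6,j=2): S=92.2530, K−S=51.5670, hold=50.0468 ⇒ V=51.5670 exercise | (k=6,j=3): S=136.3000, K−S=7.5200, hold=16.3476 ⇒ V=16.3476 continue | (k=6,j=4): S=201.3776, K−S=0.0000, hold=0.0000 ⇒ V=0.0000 continue | (k=6,j=5): S=297.5271, K−S=0.0000, hold=0.0000 ⇒ V=0.0000 continue | (k=6,j=6): S=439.5840, K−S=0.0000, hold=0.0000 ⇒ V=0.0000 continue  boundary S*=92.2530
step 5: (k=5,j=0): S=51.3698, K−S=92.4502, hold=90.9300 ⇒ V=92.4502 exercise | (k=5,j=1): S=75.8967, K−S=67.9233, hold=66.4031 ⇒ V=67.9233 exercise | (k=5,j=2): S=112.1342, K−S=31.6858, hold=34.3454 ⇒ V=34.3454 continue | (k=5,j=3): S=165.6737, K−S=0.0000, hold=8.4342 ⇒ V=8.4342 continue | (k=5,j=4): S=244.7760, K−S=0.0000, hold=0.0000 ⇒ V=0.0000 continue | (k=5,j=5): S=361.6464, K−S=0.0000, hold=0.0000 ⇒ V=0.0000 continue  boundary S*=75.8967
step 4: (k=4,j=0): S=62.4403, K−S=81.3797, hold=79.8595 ⇒ V=81.3797 exercise | (k=4,j=1): S=92.2530, K−S=51.5670, hold=51.3062 ⇒ V=51.5670 exercise | (k=4,j=2): S=136.3000, K−S=7.5200, hold=21.7134 ⇒ V=21.7134 continue | (k=4,j=3): S=201.3776, K−S=0.0000, hold=4.3514 ⇒ V=4.3514 continue | (k=4,j=4): S=297.5271, K−S=0.0000, hold=0.0000 ⇒ V=0.0000 continue  boundary S*=92.2530
step 3: (k=3,j=0): S=75.8967, K−S=67.9233, hold=66.4031 ⇒ V=67.9233 exercise | (k=3,j=1): S=112.1342, K−S=31.6858, hold=36.8862 ⇒ V=36.8862 continue | (k=3,j=2): S=165.6737, K−S=0.0000, hold=13.2629 ⇒ V=13.2629 continue | (k=3,j=3): S=244.7760, K−S=0.0000, hold=2.2450 ⇒ V=2.2450 continue  boundary S*=75.8967
step 2: (k=2,j=0): S=92.2530, K−S=51.5670, hold=52.5092 ⇒ V=52.5092 continue | (k=2,j=1): S=136.3000, K−S=7.5200, hold=25.3106 ⇒ V=25.3106 continue | (k=2,j=2): S=201.3776, K−S=0.0000, hold=7.9057 ⇒ V=7.9057 continue  boundary S*=-
step 1: (k=1,j=0): S=112.1342, K−S=31.6858, hold=39.0756 ⇒ V=39.0756 continue | (k=1,j=1): S=165.6737, K−S=0.0000, hold=16.8018 ⇒ V=16.8018 continue  boundary S*=-
step 0: (k=0,j=0): S=136.3000, K−S=7.5200, hold=28.1159 ⇒ V=28.1159 continue  boundary S*=-

price = 28.1159
boundary = - - - 75.8967 92.2530 75.8967 92.2530
tree:
28.1159
39.0756 16.8018
52.5092 25.3106 7.9057
67.9233 36.8862 13.2629 2.2450
81.3797 51.5670 21.7134 4.3514 0.0000
92.4502 67.9233 34.3454 8.4342 0.0000 0.0000
101.5580 81.3797 51.5670 16.3476 0.0000 0.0000 0.0000
109.0510 92.4502 67.9233 31.6858 0.0000 0.0000 0.0000 0.0000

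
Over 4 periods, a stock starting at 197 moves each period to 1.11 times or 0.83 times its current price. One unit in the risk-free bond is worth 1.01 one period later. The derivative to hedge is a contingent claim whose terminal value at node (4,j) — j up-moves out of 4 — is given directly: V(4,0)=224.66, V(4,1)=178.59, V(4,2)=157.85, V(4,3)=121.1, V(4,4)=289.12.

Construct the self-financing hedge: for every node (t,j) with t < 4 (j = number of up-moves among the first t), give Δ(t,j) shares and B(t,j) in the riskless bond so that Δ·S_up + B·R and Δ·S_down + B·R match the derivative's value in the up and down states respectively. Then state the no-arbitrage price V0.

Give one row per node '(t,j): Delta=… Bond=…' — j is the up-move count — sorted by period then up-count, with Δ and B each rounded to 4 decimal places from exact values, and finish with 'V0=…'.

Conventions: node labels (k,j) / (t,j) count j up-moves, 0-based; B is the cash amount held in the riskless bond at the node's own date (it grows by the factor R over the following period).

Risk-neutral probability p* = (R−d)/(u−d) = (1.01−0.83)/(1.11−0.83) = 0.6429.
Expiry values: V(4,0)=224.6600, V(4,1)=178.5900, V(4,2)=157.8500, V(4,3)=121.1000, V(4,4)=289.1200
(3,0): S=112.6420. Δ = (V_up−V_dn)/(S_up−S_dn) = (178.5900−224.6600)/(125.0327−93.4929) = -1.4607. V = [p*·178.5900 + (1−p*)·224.6600]/1.01 = 193.1124. B = V − Δ·S = 357.6482.
(3,1): S=150.6418. Δ = (V_up−V_dn)/(S_up−S_dn) = (157.8500−178.5900)/(167.2124−125.0327) = -0.4917. V = [p*·157.8500 + (1−p*)·178.5900]/1.01 = 163.6209. B = V − Δ·S = 237.6924.
(3,2): S=201.4607. Δ = (V_up−V_dn)/(S_up−S_dn) = (121.1000−157.8500)/(223.6213−167.2124) = -0.6515. V = [p*·121.1000 + (1−p*)·157.8500]/1.01 = 132.8960. B = V − Δ·S = 264.1460.
(3,3): S=269.4233. Δ = (V_up−V_dn)/(S_up−S_dn) = (289.1200−121.1000)/(299.0599−223.6213) = 2.2272. V = [p*·289.1200 + (1−p*)·121.1000]/1.01 = 226.8444. B = V − Δ·S = -373.2270.
(2,0): S=135.7133. Δ = (V_up−V_dn)/(S_up−S_dn) = (163.6209−193.1124)/(150.6418−112.6420) = -0.7761. V = [p*·163.6209 + (1−p*)·193.1124]/1.01 = 172.4293. B = V − Δ·S = 277.7562.
(2,1): S=181.4961. Δ = (V_up−V_dn)/(S_up−S_dn) = (132.8960−163.6209)/(201.4607−150.6418) = -0.6046. V = [p*·132.8960 + (1−p*)·163.6209]/1.01 = 142.4448. B = V − Δ·S = 252.1765.
(2,2): S=242.7237. Δ = (V_up−V_dn)/(S_up−S_dn) = (226.8444−132.8960)/(269.4233−201.4607) = 1.3824. V = [p*·226.8444 + (1−p*)·132.8960]/1.01 = 191.3776. B = V − Δ·S = -144.1523.
(1,0): S=163.5100. Δ = (V_up−V_dn)/(S_up−S_dn) = (142.4448−172.4293)/(181.4961−135.7133) = -0.6549. V = [p*·142.4448 + (1−p*)·172.4293]/1.01 = 151.6372. B = V − Δ·S = 258.7249.
(1,1): S=218.6700. Δ = (V_up−V_dn)/(S_up−S_dn) = (191.3776−142.4448)/(242.7237−181.4961) = 0.7992. V = [p*·191.3776 + (1−p*)·142.4448]/1.01 = 172.1798. B = V − Δ·S = -2.5805.
(0,0): S=197.0000. Δ = (V_up−V_dn)/(S_up−S_dn) = (172.1798−151.6372)/(218.6700−163.5100) = 0.3724. V = [p*·172.1798 + (1−p*)·151.6372]/1.01 = 163.2110. B = V − Δ·S = 89.8444.
Sanity check at the root: Δ(0,0)·S0 + B(0,0) reproduces V0 = 163.2110.

(0,0): Delta=0.3724 Bond=89.8444
(1,0): Delta=-0.6549 Bond=258.7249
(1,1): Delta=0.7992 Bond=-2.5805
(2,0): Delta=-0.7761 Bond=277.7562
(2,1): Delta=-0.6046 Bond=252.1765
(2,2): Delta=1.3824 Bond=-144.1523
(3,0): Delta=-1.4607 Bond=357.6482
(3,1): Delta=-0.4917 Bond=237.6924
(3,2): Delta=-0.6515 Bond=264.1460
(3,3): Delta=2.2272 Bond=-373.2270
V0=163.2110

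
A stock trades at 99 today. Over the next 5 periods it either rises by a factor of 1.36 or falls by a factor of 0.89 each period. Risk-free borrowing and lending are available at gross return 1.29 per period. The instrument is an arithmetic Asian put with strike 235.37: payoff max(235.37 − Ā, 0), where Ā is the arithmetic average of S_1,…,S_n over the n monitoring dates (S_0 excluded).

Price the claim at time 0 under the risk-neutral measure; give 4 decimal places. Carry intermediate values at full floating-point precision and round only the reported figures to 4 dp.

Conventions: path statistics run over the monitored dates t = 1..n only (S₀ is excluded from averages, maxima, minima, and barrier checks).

No-arbitrage gives p* = (R−d)/(u−d) = 0.8511: enumerate every path, weight its payoff by its p*-probability, and discount by R^5.
Enumerate all 2^5 = 32 price paths (U = up ×1.36, D = down ×0.89); each path with k up-moves has probability p*^k·(1−p*)^(5−k).
DDDDD: Ā=70.7434, payoff=164.6266, prob=0.000073
UDDDD: Ā=108.1022, payoff=127.2678, prob=0.000419
DUDDD: Ā=98.7962, payoff=136.5738, prob=0.000419
UUDDD: Ā=150.9695, payoff=84.4005, prob=0.002393
DDUDD: Ā=90.5139, payoff=144.8561, prob=0.000419
UDUDD: Ā=138.3134, payoff=97.0566, prob=0.002393
DUUDD: Ā=129.0074, payoff=106.3626, prob=0.002393
UUUDD: Ā=197.1348, payoff=38.2352, prob=0.013674
DDDUD: Ā=83.1426, payoff=152.2274, prob=0.000419
UDDUD: Ā=127.0494, payoff=108.3206, prob=0.002393
DUDUD: Ā=117.7434, payoff=117.6266, prob=0.002393
UUDUD: Ā=179.9225, payoff=55.4475, prob=0.013674
DDUUD: Ā=109.4610, payoff=125.9090, prob=0.002393
UDUUD: Ā=167.2663, payoff=68.1037, prob=0.013674
DUUUD: Ā=157.9603, payoff=77.4097, prob=0.013674
UUUUD: Ā=241.3775, payoff=0.0000, prob=0.078136
DDDDU: Ā=76.5822, payoff=158.7878, prob=0.000419
UDDDU: Ā=117.0244, payoff=118.3456, prob=0.002393
DUDDU: Ā=107.7184, payoff=127.6516, prob=0.002393
UUDDU: Ā=164.6034, payoff=70.7666, prob=0.013674
DDUDU: Ā=99.4361, payoff=135.9339, prob=0.002393
UDUDU: Ā=151.9473, payoff=83.4227, prob=0.013674
DUUDU: Ā=142.6413, payoff=92.7287, prob=0.013674
UUUDU: Ā=217.9687, payoff=17.4013, prob=0.078136
DDDUU: Ā=92.0648, payoff=143.3052, prob=0.002393
UDDUU: Ā=140.6833, payoff=94.6867, prob=0.013674
DUDUU: Ā=131.3773, payoff=103.9927, prob=0.013674
UUDUU: Ā=200.7563, payoff=34.6137, prob=0.078136
DDUUU: Ā=123.0950, payoff=112.2750, prob=0.013674
UDUUU: Ā=188.1002, payoff=47.2698, prob=0.078136
DUUUU: Ā=178.7942, payoff=56.5758, prob=0.078136
UUUUU: Ā=273.2135, payoff=0.0000, prob=0.446489
Price = Σ prob·payoff / R^5 = 26.178126 / 3.572305 = 7.3281

price = 7.3281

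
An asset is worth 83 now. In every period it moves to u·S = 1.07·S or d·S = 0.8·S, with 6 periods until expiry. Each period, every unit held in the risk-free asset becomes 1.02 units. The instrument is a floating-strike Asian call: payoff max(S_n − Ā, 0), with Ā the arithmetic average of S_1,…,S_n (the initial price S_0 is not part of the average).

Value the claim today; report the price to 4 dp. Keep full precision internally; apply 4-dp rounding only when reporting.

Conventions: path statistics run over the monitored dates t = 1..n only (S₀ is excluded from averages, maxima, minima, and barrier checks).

price = 6.9668

Set p* = 0.8148 (from d < R < u); the path-dependent value is the discounted p*-expectation over all price paths.
Enumerate all 2^6 = 64 price paths (U = up ×1.07, D = down ×0.8); each path with k up-moves has probability p*^k·(1−p*)^(6−k).
DDDDDD: Ā=40.8280, payoff=0.0000, prob=0.000040
UDDDDD: Ā=54.6075, payoff=0.0000, prob=0.000177
DUDDDD: Ā=50.8725, payoff=0.0000, prob=0.000177
UUDDDD: Ā=68.0420, payoff=0.0000, prob=0.000781
DDUDDD: Ā=47.8845, payoff=0.0000, prob=0.000177
UDUDDD: Ā=64.0455, payoff=0.0000, prob=0.000781
DUUDDD: Ā=60.3105, payoff=0.0000, prob=0.000781
UUUDDD: Ā=80.6653, payoff=0.0000, prob=0.003436
DDDUDD: Ā=45.4941, payoff=0.0000, prob=0.000177
UDDUDD: Ā=60.8483, payoff=0.0000, prob=0.000781
DUDUDD: Ā=57.1133, payoff=0.0000, prob=0.000781
UUDUDD: Ā=76.3891, payoff=0.0000, prob=0.003436
DDUUDD: Ā=54.1253, payoff=0.0000, prob=0.000781
UDUUDD: Ā=72.3927, payoff=0.0000, prob=0.003436
DUUUDD: Ā=68.6577, payoff=0.0000, prob=0.003436
UUUUDD: Ā=91.8296, payoff=0.0000, prob=0.015116
DDDDUD: Ā=43.5818, payoff=0.0000, prob=0.000177
UDDDUD: Ā=58.2906, payoff=0.0000, prob=0.000781
DUDDUD: Ā=54.5556, payoff=0.0000, prob=0.000781
UUDDUD: Ā=72.9681, payoff=0.0000, prob=0.003436
DDUDUD: Ā=51.5676, payoff=0.0000, prob=0.000781
UDUDUD: Ā=68.9717, payoff=0.0000, prob=0.003436
DUUDUD: Ā=65.2367, payoff=0.0000, prob=0.003436
UUUDUD: Ā=87.2541, payoff=0.0000, prob=0.015116
DDDUUD: Ā=49.1772, payoff=0.0000, prob=0.000781
UDDUUD: Ā=65.7745, payoff=0.0000, prob=0.003436
DUDUUD: Ā=62.0395, payoff=0.0000, prob=0.003436
UUDUUD: Ā=82.9779, payoff=0.0000, prob=0.015116
DDUUUD: Ā=59.0515, payoff=0.0000, prob=0.003436
UDUUUD: Ā=78.9814, payoff=0.0000, prob=0.015116
DUUUUD: Ā=75.2464, payoff=0.0000, prob=0.015116
UUUUUD: Ā=100.6421, payoff=0.0000, prob=0.066512
DDDDDU: Ā=42.0519, payoff=0.0000, prob=0.000177
UDDDDU: Ā=56.2444, payoff=0.0000, prob=0.000781
DUDDDU: Ā=52.5094, payoff=0.0000, prob=0.000781
UUDDDU: Ā=70.2314, payoff=0.0000, prob=0.003436
DDUDDU: Ā=49.5214, payoff=0.0000, prob=0.000781
UDUDDU: Ā=66.2349, payoff=0.0000, prob=0.003436
DUUDDU: Ā=62.4999, payoff=0.0000, prob=0.003436
UUUDDU: Ā=83.5936, payoff=0.0000, prob=0.015116
DDDUDU: Ā=47.1310, payoff=0.0000, prob=0.000781
UDDUDU: Ā=63.0378, payoff=0.0000, prob=0.003436
DUDUDU: Ā=59.3028, payoff=0.0000, prob=0.003436
UUDUDU: Ā=79.3174, payoff=0.0000, prob=0.015116
DDUUDU: Ā=56.3148, payoff=0.0000, prob=0.003436
UDUUDU: Ā=75.3210, payoff=0.0000, prob=0.015116
DUUUDU: Ā=71.5860, payoff=0.0000, prob=0.015116
UUUUDU: Ā=95.7463, payoff=0.0000, prob=0.066512
DDDDUU: Ā=45.2187, payoff=0.0000, prob=0.000781
UDDDUU: Ā=60.4800, payoff=0.0000, prob=0.003436
DUDDUU: Ā=56.7450, payoff=0.0000, prob=0.003436
UUDDUU: Ā=75.8965, payoff=0.0000, prob=0.015116
DDUDUU: Ā=53.7570, payoff=0.0000, prob=0.003436
UDUDUU: Ā=71.9000, payoff=0.0000, prob=0.015116
DUUDUU: Ā=68.1650, payoff=1.4644, prob=0.015116
UUUDUU: Ā=91.1707, payoff=1.9587, prob=0.066512
DDDUUU: Ā=51.3666, payoff=0.6928, prob=0.003436
UDDUUU: Ā=68.7029, payoff=0.9266, prob=0.015116
DUDUUU: Ā=64.9679, payoff=4.6616, prob=0.015116
UUDUUU: Ā=86.8945, payoff=6.2349, prob=0.066512
DDUUUU: Ā=61.9799, payoff=7.6496, prob=0.015116
UDUUUU: Ā=82.8981, payoff=10.2314, prob=0.066512
DUUUUU: Ā=79.1631, payoff=13.9664, prob=0.066512
UUUUUU: Ā=105.8806, payoff=18.6800, prob=0.292653
Price = Σ prob·payoff / R^6 = 7.845803 / 1.126162 = 6.9668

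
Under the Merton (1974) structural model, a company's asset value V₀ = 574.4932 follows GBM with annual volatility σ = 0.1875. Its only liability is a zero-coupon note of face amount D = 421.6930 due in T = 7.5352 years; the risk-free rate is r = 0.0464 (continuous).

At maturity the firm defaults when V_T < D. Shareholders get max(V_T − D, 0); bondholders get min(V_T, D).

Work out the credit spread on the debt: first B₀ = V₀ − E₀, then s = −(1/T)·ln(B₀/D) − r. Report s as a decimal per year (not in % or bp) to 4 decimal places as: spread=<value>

Work the structural quantities from V₀ = 574.4932 against face 421.6930:
d₁ = [ln(V₀/D) + (r + σ²/2)T] / (σ√T)
   = [ln(574.4932/421.6930) + (0.0464 + 0.5·0.1875²)·7.5352] / (0.1875·√7.5352)
   = [0.309211 + 0.482088] / 0.514693 = 1.537417
d₂ = d₁ − σ√T = 1.537417 − 0.514693 = 1.022724
N(d₁) = 0.937904,  N(d₂) = 0.846781,  e^(−rT) = 0.704947
E₀ = V₀·N(d₁) − D·e^(−rT)·N(d₂)
   = 574.4932·0.937904 − 421.6930·0.704947·0.846781 = 287.096320
B₀ = V₀ − E₀ = 574.4932 − 287.096320 = 287.396880
spread = −(1/T)·ln(B₀/D) − r = −(1/7.5352)·ln(287.396880/421.6930) − 0.0464 = 0.00448298

spread=0.0045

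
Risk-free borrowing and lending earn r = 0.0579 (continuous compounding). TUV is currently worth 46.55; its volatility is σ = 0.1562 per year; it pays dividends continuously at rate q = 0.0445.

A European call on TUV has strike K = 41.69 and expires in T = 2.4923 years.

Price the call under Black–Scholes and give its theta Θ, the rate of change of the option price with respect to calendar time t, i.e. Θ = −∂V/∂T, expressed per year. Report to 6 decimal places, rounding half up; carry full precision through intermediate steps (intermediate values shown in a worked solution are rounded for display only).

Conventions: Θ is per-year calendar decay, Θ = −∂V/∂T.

price = 7.227617
Θ = -0.646684

σ√T = 0.1562·√2.4923 = 0.246593
d₁ = (ln(S/K) + (r−q+σ²/2)T) / (σ√T) = (ln(46.55/41.69) + (0.0579−0.0445+0.1562²/2)·2.4923) / 0.246593 = (0.110266 + 0.063801) / 0.246593 = 0.705886
d₂ = d₁ − σ√T = 0.705886 − 0.246593 = 0.459292
e^{−rT} = 0.865624
e^{−qT} = 0.895022
N(d₁) = 0.759870,  N(d₂) = 0.676988
Call price V = S·e^{−qT}·N(d₁) − K·e^{−rT}·N(d₂) = 31.658676 − 24.431060 = 7.227617
φ(d₁) = (1/√(2π))·e^{−d₁²/2} = 0.310965
Θ = −S·e^{−qT}·φ(d₁)·σ/(2√T) + q·S·e^{−qT}·N(d₁) − r·K·e^{−rT}·N(d₂) = −0.640937 + 1.408811 − 1.414558 = -0.646684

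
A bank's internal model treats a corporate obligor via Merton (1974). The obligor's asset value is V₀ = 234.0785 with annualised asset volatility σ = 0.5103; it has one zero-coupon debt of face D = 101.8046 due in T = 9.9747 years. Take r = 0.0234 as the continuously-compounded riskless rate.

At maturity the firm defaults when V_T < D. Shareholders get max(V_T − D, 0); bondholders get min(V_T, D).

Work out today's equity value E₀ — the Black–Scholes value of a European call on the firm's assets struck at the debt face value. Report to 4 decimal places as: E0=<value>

With assets at 234.0785 and a single debt payment of 101.8046 at 9.9747 years:
d₁ = [ln(V₀/D) + (r + σ²/2)T] / (σ√T)
   = [ln(234.0785/101.8046) + (0.0234 + 0.5·0.5103²)·9.9747] / (0.5103·√9.9747)
   = [0.832601 + 1.532144] / 1.611668 = 1.467266
d₂ = d₁ − σ√T = 1.467266 − 1.611668 = -0.144401
N(d₁) = 0.928848,  N(d₂) = 0.442592,  e^(−rT) = 0.791830
E₀ = V₀·N(d₁) − D·e^(−rT)·N(d₂)
   = 234.0785·0.928848 − 101.8046·0.791830·0.442592 = 181.745190

E0=181.7452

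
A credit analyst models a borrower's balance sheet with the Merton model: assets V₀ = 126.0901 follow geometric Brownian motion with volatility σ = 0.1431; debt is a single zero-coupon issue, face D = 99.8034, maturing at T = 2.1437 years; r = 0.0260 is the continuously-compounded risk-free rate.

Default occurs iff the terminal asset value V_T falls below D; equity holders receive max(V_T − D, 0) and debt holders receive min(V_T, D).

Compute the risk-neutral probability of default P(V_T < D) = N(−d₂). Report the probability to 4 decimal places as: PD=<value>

PD=0.1008

Apply the equity-as-call identities (strike 99.8034, horizon 2.1437 years):
d₁ = [ln(V₀/D) + (r + σ²/2)T] / (σ√T)
   = [ln(126.0901/99.8034) + (0.0260 + 0.5·0.1431²)·2.1437] / (0.1431·√2.1437)
   = [0.233794 + 0.077685] / 0.209518 = 1.486647
d₂ = d₁ − σ√T = 1.486647 − 0.209518 = 1.277129
risk-neutral PD = N(−d₂) = N(-1.277129) = 0.100778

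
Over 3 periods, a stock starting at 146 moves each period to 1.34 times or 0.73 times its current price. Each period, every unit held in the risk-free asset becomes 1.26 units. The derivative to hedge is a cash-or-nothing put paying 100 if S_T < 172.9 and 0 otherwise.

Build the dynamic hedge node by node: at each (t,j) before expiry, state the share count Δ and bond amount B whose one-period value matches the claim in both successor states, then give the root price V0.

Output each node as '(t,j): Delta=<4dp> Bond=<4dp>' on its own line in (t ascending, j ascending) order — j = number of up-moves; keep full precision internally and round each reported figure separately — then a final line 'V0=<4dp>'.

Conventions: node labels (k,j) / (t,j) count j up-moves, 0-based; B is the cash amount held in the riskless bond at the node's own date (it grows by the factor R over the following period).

No-arbitrage ⇒ martingale measure with p* = (R−d)/(u−d) = 0.8689.
Terminal payoffs: V(3,0)=100.0000, V(3,1)=100.0000, V(3,2)=0.0000, V(3,3)=0.0000
(2,0): S=77.8034. Δ = (V_up−V_dn)/(S_up−S_dn) = (100.0000−100.0000)/(104.2566−56.7965) = 0.0000. V = [p*·100.0000 + (1−p*)·100.0000]/1.26 = 79.3651. B = V − Δ·S = 79.3651.
(2,1): S=142.8172. Δ = (V_up−V_dn)/(S_up−S_dn) = (0.0000−100.0000)/(191.3750−104.2566) = -1.1479. V = [p*·0.0000 + (1−p*)·100.0000]/1.26 = 10.4085. B = V − Δ·S = 174.3430.
(2,2): S=262.1576. Δ = (V_up−V_dn)/(S_up−S_dn) = (0.0000−0.0000)/(351.2912−191.3750) = 0.0000. V = [p*·0.0000 + (1−p*)·0.0000]/1.26 = 0.0000. B = V − Δ·S = 0.0000.
(1,0): S=106.5800. Δ = (V_up−V_dn)/(S_up−S_dn) = (10.4085−79.3651)/(142.8172−77.8034) = -1.0606. V = [p*·10.4085 + (1−p*)·79.3651]/1.26 = 15.4381. B = V − Δ·S = 128.4816.
(1,1): S=195.6400. Δ = (V_up−V_dn)/(S_up−S_dn) = (0.0000−10.4085)/(262.1576−142.8172) = -0.0872. V = [p*·0.0000 + (1−p*)·10.4085]/1.26 = 1.0834. B = V − Δ·S = 18.1465.
(0,0): S=146.0000. Δ = (V_up−V_dn)/(S_up−S_dn) = (1.0834−15.4381)/(195.6400−106.5800) = -0.1612. V = [p*·1.0834 + (1−p*)·15.4381]/1.26 = 2.3539. B = V − Δ·S = 25.8863.
As a check, the time-0 holding Δ(0,0)·S0 + B(0,0) comes to 2.3539 — exactly V0.

(0,0): Delta=-0.1612 Bond=25.8863
(1,0): Delta=-1.0606 Bond=128.4816
(1,1): Delta=-0.0872 Bond=18.1465
(2,0): Delta=0.0000 Bond=79.3651
(2,1): Delta=-1.1479 Bond=174.3430
(2,2): Delta=0.0000 Bond=0.0000
V0=2.3539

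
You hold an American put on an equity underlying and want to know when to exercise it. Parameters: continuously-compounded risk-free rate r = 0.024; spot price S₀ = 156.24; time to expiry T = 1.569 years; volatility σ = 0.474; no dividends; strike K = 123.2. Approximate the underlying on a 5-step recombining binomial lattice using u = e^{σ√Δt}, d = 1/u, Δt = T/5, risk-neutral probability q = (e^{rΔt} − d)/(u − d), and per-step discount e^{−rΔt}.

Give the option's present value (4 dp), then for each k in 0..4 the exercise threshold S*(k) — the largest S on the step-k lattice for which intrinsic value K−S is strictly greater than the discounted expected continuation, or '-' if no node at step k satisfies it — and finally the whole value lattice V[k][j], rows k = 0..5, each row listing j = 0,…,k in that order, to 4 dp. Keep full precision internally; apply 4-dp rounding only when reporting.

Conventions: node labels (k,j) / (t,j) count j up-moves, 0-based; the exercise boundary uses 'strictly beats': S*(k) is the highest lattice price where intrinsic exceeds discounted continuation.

params: Δt=0.31380 u=1.30411 d=0.76680 q=0.44808 e^(-rΔt)=0.99250
t_5 payoffs: 81.7797 52.7559 3.3946 0.0000 0.0000 0.0000
t_4: node(4,0) S=54.0168 payoff=69.1832 vs cont=68.2589 → 69.1832 [stop]  node(4,1) S=91.8672 payoff=31.3328 vs cont=30.4084 → 31.3328 [stop]  node(4,2) S=156.2400 payoff=0.0000 vs cont=1.8595 → 1.8595 [wait]  node(4,3) S=265.7198 payoff=0.0000 vs cont=0.0000 → 0.0000 [wait]  node(4,4) S=451.9140 payoff=0.0000 vs cont=0.0000 → 0.0000 [wait]  ⇒ S*(4)=91.8672
t_3: node(3,0) S=70.4441 payoff=52.7559 vs cont=51.8315 → 52.7559 [stop]  node(3,1) S=119.8054 payoff=3.3946 vs cont=17.9905 → 17.9905 [wait]  node(3,2) S=203.7549 payoff=0.0000 vs cont=1.0186 → 1.0186 [wait]  node(3,3) S=346.5292 payoff=0.0000 vs cont=0.0000 → 0.0000 [wait]  ⇒ S*(3)=70.4441
t_2: node(2,0) S=91.8672 payoff=31.3328 vs cont=36.8995 → 36.8995 [wait]  node(2,1) S=156.2400 payoff=0.0000 vs cont=10.3079 → 10.3079 [wait]  node(2,2) S=265.7198 payoff=0.0000 vs cont=0.5580 → 0.5580 [wait]  ⇒ S*(2)=-
t_1: node(1,0) S=119.8054 payoff=3.3946 vs cont=24.7970 → 24.7970 [wait]  node(1,1) S=203.7549 payoff=0.0000 vs cont=5.8946 → 5.8946 [wait]  ⇒ S*(1)=-
t_0: node(0,0) S=156.2400 payoff=0.0000 vs cont=16.2048 → 16.2048 [wait]  ⇒ S*(0)=-

price = 16.2048
boundary = - - - 70.4441 91.8672
tree:
16.2048
24.7970 5.8946
36.8995 10.3079 0.5580
52.7559 17.9905 1.0186 0.0000
69.1832 31.3328 1.8595 0.0000 0.0000
81.7797 52.7559 3.3946 0.0000 0.0000 0.0000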